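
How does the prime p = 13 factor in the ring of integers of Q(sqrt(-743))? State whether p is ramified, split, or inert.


K = Q(sqrt(-743)). Since d mod 4 = 1, disc(K) = -743.
Check p | disc: -743 mod 13 = 11.
p does not divide disc. Compute Legendre symbol (d/p):
11^((13-1)/2) mod 13 = -1
(d/p) = -1, so p is inert: (p) stays prime with e=1, f=2, g=1.
Therefore p is inert.

inert


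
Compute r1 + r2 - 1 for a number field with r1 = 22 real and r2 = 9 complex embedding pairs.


By Dirichlet's unit theorem:
rank = r1 + r2 - 1
= 22 + 9 - 1
= 30

30


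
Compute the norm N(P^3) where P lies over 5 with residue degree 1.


N(P^a) = p^(a*f)
= 5^(3*1)
= 5^3
= 125

125


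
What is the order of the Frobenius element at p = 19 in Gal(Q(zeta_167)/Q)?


The Frobenius at p in Gal(Q(zeta_n)/Q) = (Z/nZ)* is the class of p, so its order is ord_167(19), the smallest k >= 1 with 19^k = 1 mod 167.
n = 167 = 167, phi(167) = 166; the order divides phi(n).
Divisors of 166: 1, 2, 83, 166
Repeated squaring mod 167: 19^1 = 19, 19^2 = 27, 19^4 = 61, 19^8 = 47, 19^16 = 38, 19^32 = 108, 19^64 = 141, 19^128 = 8
Test divisors in increasing order:
  k=1: 19^1 = 19 mod 167
  k=2: 19^2 = 27 mod 167
  k=83: 19^83 = 141 * 38 * 27 * 19 = 1 mod 167  <- first divisor giving 1
Order = 83

83


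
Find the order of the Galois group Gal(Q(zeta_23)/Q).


|Gal(Q(zeta_23)/Q)| = phi(23)
= 22

22


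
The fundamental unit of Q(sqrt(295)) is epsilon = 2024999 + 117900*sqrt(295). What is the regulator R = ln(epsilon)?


epsilon = 2024999 + 117900*sqrt(295)
= 4.0500e+06
R = ln(4.0500e+06)
= 15.2142

15.2142


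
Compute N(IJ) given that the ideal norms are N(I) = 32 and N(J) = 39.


N(IJ) = N(I) * N(J)
= 32 * 39
= 1248

1248


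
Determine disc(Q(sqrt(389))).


For K = Q(sqrt(d)) with d squarefree: disc(K) = d if d = 1 mod 4, and disc(K) = 4d if d = 2 or 3 mod 4.
Here d = 389, and d mod 4 = 1.
d = 1 mod 4 (O_K = Z[(1+sqrt(d))/2]), so disc(K) = d = 389

389


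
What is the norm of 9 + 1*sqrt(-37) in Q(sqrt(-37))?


N(a + b*sqrt(d)) = a^2 - d*b^2
= (9)^2 - (-37)*(1)^2
= 81 + 37
= 118

118


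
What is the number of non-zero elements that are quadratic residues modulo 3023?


For prime p, the number of non-zero quadratic residues is (p-1)/2.
= (3023-1)/2
= 1511

1511


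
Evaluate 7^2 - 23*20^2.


x^2 - d*y^2
= 7^2 - 23*20^2
= 49 - 9200
= -9151

-9151


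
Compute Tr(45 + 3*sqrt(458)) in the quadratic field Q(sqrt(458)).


Tr(a + b*sqrt(d)) = (a + b*sqrt(d)) + (a - b*sqrt(d)) = 2a
= 2 * (45)
= 90

90


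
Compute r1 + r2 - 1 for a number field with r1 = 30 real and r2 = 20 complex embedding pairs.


By Dirichlet's unit theorem:
rank = r1 + r2 - 1
= 30 + 20 - 1
= 49

49


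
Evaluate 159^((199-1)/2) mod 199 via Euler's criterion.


p = 199 is prime and the exponent is (p-1)/2 = 99, so by Euler's criterion 159^99 = (159/199) = +1 or -1 mod 199.
Compute by square-and-multiply:
  99 = 64 + 32 + 2 + 1 (binary 1100011)
  Repeated squaring mod 199: 159^1 = 159, 159^2 = 8, 159^4 = 64, 159^8 = 116, 159^16 = 123, 159^32 = 5, 159^64 = 25
  159^99 = 159^64 * 159^32 * 159^2 * 159^1 = 25 * 5 * 8 * 159 mod 199
    25 * 5 = 125 = 125 mod 199
    125 * 8 = 1000 = 5 mod 199
    5 * 159 = 795 = 198 mod 199
  159^99 = 198 mod 199
Result 198 = p - 1 = -1 mod 199: 159 is a quadratic non-residue mod 199. As a residue in [0, p-1] the value is 198.
159^99 mod 199 = 198

198


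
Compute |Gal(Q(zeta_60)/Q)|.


|Gal(Q(zeta_60)/Q)| = phi(60)
= 16

16


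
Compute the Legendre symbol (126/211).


p = 211 is prime, so compute (126/211) with the reciprocity algorithm (Jacobi-symbol steps: pull out 2s via (2/n), flip via reciprocity, reduce):
  pull out 2: (2/211) = -1  (since 211 mod 8 = 3)
  reciprocity: (63/211) -> -(211/63)
  reduce: (22/63)
  pull out 2: (2/63) = +1  (since 63 mod 8 = 7)
  reciprocity: (11/63) -> -(63/11)
  reduce: (8/11)
  pull out 2: (2/11) = -1  (since 11 mod 8 = 3)
  pull out 2: (2/11) = -1  (since 11 mod 8 = 3)
  pull out 2: (2/11) = -1  (since 11 mod 8 = 3)
  (1/11) = 1
Product of signs = 1
(126/211) = 1

1


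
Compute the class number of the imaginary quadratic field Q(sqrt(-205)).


K = Q(sqrt(-205)). d mod 4 = 3, so D = disc(K) = 4d = -820
h(K) equals the number of primitive reduced positive-definite forms (a, b, c) = a*x^2 + b*x*y + c*y^2 with b^2 - 4ac = D,
where reduced means |b| <= a <= c, with b >= 0 whenever |b| = a or a = c, and primitive means gcd(a, b, c) = 1.
Reduced forces 3a^2 <= |D| = 820, so 1 <= a <= 16; b must have the parity of D, and c = (b^2 - D)/(4a) must be an integer >= a.
Enumerate a = 1..16, b in [-a, a]:
  a=1: (1, 0, 205)  [1]
  a=2: (2, 2, 103)  [1]
  a=3..4: none
  a=5: (5, 0, 41)  [1]
  a=6..9: none
  a=10: (10, 10, 23)  [1]
  a=11: (11, -4, 19), (11, 4, 19)  [2]
  a=12: none
  a=13: (13, -8, 17), (13, 8, 17)  [2]
  a=14..16: none
Total reduced forms: 1 + 1 + 1 + 1 + 2 + 2 = 8
h = 8

8


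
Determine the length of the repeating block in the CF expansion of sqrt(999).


Run the CF algorithm for sqrt(999).
a_0 = floor(sqrt(999)) = 31; set m_0=0, q_0=1.
Recurrence: m' = q*a - m,  q' = (d - m'^2)/q,  a' = floor((a_0 + m')/q').
  step 1: m=31, q=38, a=1
  step 2: m=7, q=25, a=1
  step 3: m=18, q=27, a=1
  step 4: m=9, q=34, a=1
  step 5: m=25, q=11, a=5
  step 6: m=30, q=9, a=6
  step 7: m=24, q=47, a=1
  step 8: m=23, q=10, a=5
  step 9: m=27, q=27, a=2
  step 10: m=27, q=10, a=5
  step 11: m=23, q=47, a=1
  step 12: m=24, q=9, a=6
  step 13: m=30, q=11, a=5
  step 14: m=25, q=34, a=1
  step 15: m=9, q=27, a=1
  step 16: m=18, q=25, a=1
  step 17: m=7, q=38, a=1
  step 18: m=31, q=1, a=62
a_18 = 2*a_0 = 62, so the period closes here.
sqrt(999) = [31; 1, 1, 1, 1, 5, 6, 1, 5, 2, 5, 1, 6, 5, 1, 1, 1, 1, 62]
Period length = 18

18


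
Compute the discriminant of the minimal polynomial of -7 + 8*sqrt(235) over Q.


The element -7 + 8*sqrt(235) has minimal polynomial:
x^2 + 14*x - 14991
Discriminant = (14)^2 - 4*(-14991)
= 196 + 59964
= 60160

60160


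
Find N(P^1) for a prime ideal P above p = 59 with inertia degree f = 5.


N(P^a) = p^(a*f)
= 59^(1*5)
= 59^5
= 714924299

714924299


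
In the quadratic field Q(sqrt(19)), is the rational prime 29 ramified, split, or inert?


K = Q(sqrt(19)). Since d mod 4 = 3, disc(K) = 76.
Check p | disc: 76 mod 29 = 18.
p does not divide disc. Compute Legendre symbol (d/p):
19^((29-1)/2) mod 29 = -1
(d/p) = -1, so p is inert: (p) stays prime with e=1, f=2, g=1.
Therefore p is inert.

inert


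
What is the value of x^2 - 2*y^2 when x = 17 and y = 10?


x^2 - d*y^2
= 17^2 - 2*10^2
= 289 - 200
= 89

89


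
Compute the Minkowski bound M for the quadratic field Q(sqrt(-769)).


d = -769, d mod 4 = 3, so disc(K) = 4d = -3076; |disc(K)| = 3076
Imaginary quadratic field, so n = 2, s = r2 = 1, r1 = 0
M = (n!/n^n) * (4/pi)^s * sqrt(|disc(K)|) = (2!/2^2) * (4/pi)^1 * sqrt(3076)
= 0.5 * 1.273240 * 55.461698
= 35.3080

35.3080


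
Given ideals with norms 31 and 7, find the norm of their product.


N(IJ) = N(I) * N(J)
= 31 * 7
= 217

217


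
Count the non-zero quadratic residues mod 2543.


For prime p, the number of non-zero quadratic residues is (p-1)/2.
= (2543-1)/2
= 1271

1271


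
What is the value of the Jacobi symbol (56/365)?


Compute (56/365) via quadratic reciprocity:
  pull out 2: (2/365) = -1  (since 365 mod 8 = 5)
  pull out 2: (2/365) = -1  (since 365 mod 8 = 5)
  pull out 2: (2/365) = -1  (since 365 mod 8 = 5)
  reciprocity: (7/365) -> +(365/7)
  reduce: (1/7)
  (1/7) = 1
Product of signs = -1

-1


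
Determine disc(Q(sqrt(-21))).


For K = Q(sqrt(d)) with d squarefree: disc(K) = d if d = 1 mod 4, and disc(K) = 4d if d = 2 or 3 mod 4.
Here d = -21, and d mod 4 = 3.
d = 3 mod 4, not 1 (O_K = Z[sqrt(d)]), so disc(K) = 4d = 4 * (-21) = -84

-84


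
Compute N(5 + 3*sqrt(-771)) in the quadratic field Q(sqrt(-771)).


N(a + b*sqrt(d)) = a^2 - d*b^2
= (5)^2 - (-771)*(3)^2
= 25 + 6939
= 6964

6964


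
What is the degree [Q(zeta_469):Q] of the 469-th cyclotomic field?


The degree equals Euler's totient phi(469).
469 = 7 * 67
phi(469) = 396

396


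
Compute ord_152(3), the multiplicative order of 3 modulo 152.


We want ord_152(3), the smallest k >= 1 with 3^k = 1 mod 152.
n = 152 = 2^3 * 19, phi(152) = 72; the order divides phi(n).
Divisors of 72: 1, 2, 3, 4, 6, 8, 9, 12, 18, 24, 36, 72
Repeated squaring mod 152: 3^1 = 3, 3^2 = 9, 3^4 = 81, 3^8 = 25, 3^16 = 17, 3^32 = 137, 3^64 = 73
Test divisors in increasing order:
  k=1: 3^1 = 3 mod 152
  k=2: 3^2 = 9 mod 152
  k=3: 3^3 = 9 * 3 = 27 mod 152
  k=4: 3^4 = 81 mod 152
  k=6: 3^6 = 81 * 9 = 121 mod 152
  k=8: 3^8 = 25 mod 152
  k=9: 3^9 = 25 * 3 = 75 mod 152
  k=12: 3^12 = 25 * 81 = 49 mod 152
  k=18: 3^18 = 17 * 9 = 1 mod 152  <- first divisor giving 1
Order = 18

18


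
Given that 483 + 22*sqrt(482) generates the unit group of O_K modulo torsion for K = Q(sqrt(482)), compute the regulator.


epsilon = 483 + 22*sqrt(482)
= 965.9990
R = ln(965.9990)
= 6.8732

6.8732


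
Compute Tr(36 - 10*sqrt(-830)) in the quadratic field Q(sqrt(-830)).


Tr(a + b*sqrt(d)) = (a + b*sqrt(d)) + (a - b*sqrt(d)) = 2a
= 2 * (36)
= 72

72


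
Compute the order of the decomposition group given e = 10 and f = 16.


|D_P| = e * f
= 10 * 16
= 160

160


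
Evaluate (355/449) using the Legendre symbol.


p = 449 is prime, so compute (355/449) with the reciprocity algorithm (Jacobi-symbol steps: pull out 2s via (2/n), flip via reciprocity, reduce):
  reciprocity: (355/449) -> +(449/355)
  reduce: (94/355)
  pull out 2: (2/355) = -1  (since 355 mod 8 = 3)
  reciprocity: (47/355) -> -(355/47)
  reduce: (26/47)
  pull out 2: (2/47) = +1  (since 47 mod 8 = 7)
  reciprocity: (13/47) -> +(47/13)
  reduce: (8/13)
  pull out 2: (2/13) = -1  (since 13 mod 8 = 5)
  pull out 2: (2/13) = -1  (since 13 mod 8 = 5)
  pull out 2: (2/13) = -1  (since 13 mod 8 = 5)
  (1/13) = 1
Product of signs = -1
(355/449) = -1

-1


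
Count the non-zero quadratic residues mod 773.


For prime p, the number of non-zero quadratic residues is (p-1)/2.
= (773-1)/2
= 386

386


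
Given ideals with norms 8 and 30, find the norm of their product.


N(IJ) = N(I) * N(J)
= 8 * 30
= 240

240


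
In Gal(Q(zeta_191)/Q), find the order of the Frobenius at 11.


The Frobenius at p in Gal(Q(zeta_n)/Q) = (Z/nZ)* is the class of p, so its order is ord_191(11), the smallest k >= 1 with 11^k = 1 mod 191.
n = 191 = 191, phi(191) = 190; the order divides phi(n).
Divisors of 190: 1, 2, 5, 10, 19, 38, 95, 190
Repeated squaring mod 191: 11^1 = 11, 11^2 = 121, 11^4 = 125, 11^8 = 154, 11^16 = 32, 11^32 = 69, 11^64 = 177, 11^128 = 5
Test divisors in increasing order:
  k=1: 11^1 = 11 mod 191
  k=2: 11^2 = 121 mod 191
  k=5: 11^5 = 125 * 11 = 38 mod 191
  k=10: 11^10 = 154 * 121 = 107 mod 191
  k=19: 11^19 = 32 * 121 * 11 = 190 mod 191
  k=38: 11^38 = 69 * 125 * 121 = 1 mod 191  <- first divisor giving 1
Order = 38

38


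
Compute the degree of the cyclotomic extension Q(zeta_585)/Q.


The degree equals Euler's totient phi(585).
585 = 3^2 * 5 * 13
phi(585) = 288

288


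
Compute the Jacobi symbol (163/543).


Compute (163/543) via quadratic reciprocity:
  reciprocity: (163/543) -> -(543/163)
  reduce: (54/163)
  pull out 2: (2/163) = -1  (since 163 mod 8 = 3)
  reciprocity: (27/163) -> -(163/27)
  reduce: (1/27)
  (1/27) = 1
Product of signs = -1

-1


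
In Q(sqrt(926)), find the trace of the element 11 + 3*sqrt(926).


Tr(a + b*sqrt(d)) = (a + b*sqrt(d)) + (a - b*sqrt(d)) = 2a
= 2 * (11)
= 22

22


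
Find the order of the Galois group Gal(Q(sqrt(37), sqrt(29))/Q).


The 2 square roots of distinct primes are multiplicatively independent over Q,
so [K:Q] = 2^2 and Gal(K/Q) is isomorphic to (Z/2Z)^2.
|Gal| = 2^2 = 4

4


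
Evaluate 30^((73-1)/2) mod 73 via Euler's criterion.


p = 73 is prime and the exponent is (p-1)/2 = 36, so by Euler's criterion 30^36 = (30/73) = +1 or -1 mod 73.
Compute by square-and-multiply:
  36 = 32 + 4 (binary 100100)
  Repeated squaring mod 73: 30^1 = 30, 30^2 = 24, 30^4 = 65, 30^8 = 64, 30^16 = 8, 30^32 = 64
  30^36 = 30^32 * 30^4 = 64 * 65 mod 73
    64 * 65 = 4160 = 72 mod 73
  30^36 = 72 mod 73
Result 72 = p - 1 = -1 mod 73: 30 is a quadratic non-residue mod 73. As a residue in [0, p-1] the value is 72.
30^36 mod 73 = 72

72


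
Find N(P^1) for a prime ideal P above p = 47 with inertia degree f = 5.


N(P^a) = p^(a*f)
= 47^(1*5)
= 47^5
= 229345007

229345007


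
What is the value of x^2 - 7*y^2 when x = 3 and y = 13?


x^2 - d*y^2
= 3^2 - 7*13^2
= 9 - 1183
= -1174

-1174


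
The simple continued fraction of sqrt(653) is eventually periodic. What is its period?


Run the CF algorithm for sqrt(653).
a_0 = floor(sqrt(653)) = 25; set m_0=0, q_0=1.
Recurrence: m' = q*a - m,  q' = (d - m'^2)/q,  a' = floor((a_0 + m')/q').
  step 1: m=25, q=28, a=1
  step 2: m=3, q=23, a=1
  step 3: m=20, q=11, a=4
  step 4: m=24, q=7, a=7
  step 5: m=25, q=4, a=12
  step 6: m=23, q=31, a=1
  step 7: m=8, q=19, a=1
  step 8: m=11, q=28, a=1
  step 9: m=17, q=13, a=3
  step 10: m=22, q=13, a=3
  step 11: m=17, q=28, a=1
  step 12: m=11, q=19, a=1
  step 13: m=8, q=31, a=1
  step 14: m=23, q=4, a=12
  step 15: m=25, q=7, a=7
  step 16: m=24, q=11, a=4
  step 17: m=20, q=23, a=1
  step 18: m=3, q=28, a=1
  step 19: m=25, q=1, a=50
a_19 = 2*a_0 = 50, so the period closes here.
sqrt(653) = [25; 1, 1, 4, 7, 12, 1, 1, 1, 3, 3, 1, 1, 1, 12, 7, 4, 1, 1, 50]
Period length = 19

19


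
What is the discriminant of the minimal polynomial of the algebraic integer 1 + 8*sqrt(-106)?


The element 1 + 8*sqrt(-106) has minimal polynomial:
x^2 - 2*x + 6785
Discriminant = (-2)^2 - 4*(6785)
= 4 - 27140
= -27136

-27136


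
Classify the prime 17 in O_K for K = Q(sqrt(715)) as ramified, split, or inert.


K = Q(sqrt(715)). Since d mod 4 = 3, disc(K) = 2860.
Check p | disc: 2860 mod 17 = 4.
p does not divide disc. Compute Legendre symbol (d/p):
1^((17-1)/2) mod 17 = 1
(d/p) = 1, so p splits: (p) = P*P' with e=1, f=1, g=2.
Therefore p is split.

split


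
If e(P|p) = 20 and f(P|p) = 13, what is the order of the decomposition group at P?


|D_P| = e * f
= 20 * 13
= 260

260


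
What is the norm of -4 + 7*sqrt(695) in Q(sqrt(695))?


N(a + b*sqrt(d)) = a^2 - d*b^2
= (-4)^2 - (695)*(7)^2
= 16 - 34055
= -34039

-34039


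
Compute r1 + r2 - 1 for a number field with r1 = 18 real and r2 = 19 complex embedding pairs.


By Dirichlet's unit theorem:
rank = r1 + r2 - 1
= 18 + 19 - 1
= 36

36


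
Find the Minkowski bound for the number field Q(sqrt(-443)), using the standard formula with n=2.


d = -443, d mod 4 = 1, so disc(K) = d = -443; |disc(K)| = 443
Imaginary quadratic field, so n = 2, s = r2 = 1, r1 = 0
M = (n!/n^n) * (4/pi)^s * sqrt(|disc(K)|) = (2!/2^2) * (4/pi)^1 * sqrt(443)
= 0.5 * 1.273240 * 21.047565
= 13.3993

13.3993


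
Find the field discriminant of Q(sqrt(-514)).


For K = Q(sqrt(d)) with d squarefree: disc(K) = d if d = 1 mod 4, and disc(K) = 4d if d = 2 or 3 mod 4.
Here d = -514, and d mod 4 = 2.
d = 2 mod 4, not 1 (O_K = Z[sqrt(d)]), so disc(K) = 4d = 4 * (-514) = -2056

-2056


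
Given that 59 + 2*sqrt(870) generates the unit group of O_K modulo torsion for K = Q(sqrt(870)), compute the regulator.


epsilon = 59 + 2*sqrt(870)
= 117.9915
R = ln(117.9915)
= 4.7706

4.7706


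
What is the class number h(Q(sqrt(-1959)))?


K = Q(sqrt(-1959)). d mod 4 = 1, so D = disc(K) = d = -1959
h(K) equals the number of primitive reduced positive-definite forms (a, b, c) = a*x^2 + b*x*y + c*y^2 with b^2 - 4ac = D,
where reduced means |b| <= a <= c, with b >= 0 whenever |b| = a or a = c, and primitive means gcd(a, b, c) = 1.
Reduced forces 3a^2 <= |D| = 1959, so 1 <= a <= 25; b must have the parity of D, and c = (b^2 - D)/(4a) must be an integer >= a.
Enumerate a = 1..25, b in [-a, a]:
  a=1: (1, 1, 490)  [1]
  a=2: (2, -1, 245), (2, 1, 245)  [2]
  a=3: (3, 3, 164)  [1]
  a=4: (4, -3, 123), (4, 3, 123)  [2]
  a=5: (5, -1, 98), (5, 1, 98)  [2]
  a=6: (6, -3, 82), (6, 3, 82)  [2]
  a=7: (7, -1, 70), (7, 1, 70)  [2]
  a=8: (8, -5, 62), (8, 5, 62)  [2]
  a=9: none
  a=10: (10, -9, 51), (10, -1, 49), (10, 1, 49), (10, 9, 51)  [4]
  a=11: none
  a=12: (12, -3, 41), (12, 3, 41)  [2]
  a=13: (13, -11, 40), (13, 11, 40)  [2]
  a=14: (14, -13, 38), (14, -1, 35), (14, 1, 35), (14, 13, 38)  [4]
  a=15: (15, -9, 34), (15, 9, 34)  [2]
  a=16: (16, -5, 31), (16, 5, 31)  [2]
  a=17: (17, -9, 30), (17, 9, 30)  [2]
  a=18: none
  a=19: (19, -13, 28), (19, 13, 28)  [2]
  a=20: (20, -19, 29), (20, -11, 26), (20, 11, 26), (20, 19, 29)  [4]
  a=21: (21, -15, 26), (21, 15, 26)  [2]
  a=22..23: none
  a=24: (24, -21, 25), (24, 21, 25)  [2]
  a=25: none
Total reduced forms: 1 + 2 + 1 + 2 + 2 + 2 + 2 + 2 + 4 + 2 + 2 + 4 + 2 + 2 + 2 + 2 + 4 + 2 + 2 = 42
h = 42

42


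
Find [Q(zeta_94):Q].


The degree equals Euler's totient phi(94).
94 = 2 * 47
phi(94) = 46

46


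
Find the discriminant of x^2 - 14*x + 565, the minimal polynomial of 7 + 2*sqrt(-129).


The element 7 + 2*sqrt(-129) has minimal polynomial:
x^2 - 14*x + 565
Discriminant = (-14)^2 - 4*(565)
= 196 - 2260
= -2064

-2064


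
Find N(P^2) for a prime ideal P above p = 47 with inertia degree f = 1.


N(P^a) = p^(a*f)
= 47^(2*1)
= 47^2
= 2209

2209


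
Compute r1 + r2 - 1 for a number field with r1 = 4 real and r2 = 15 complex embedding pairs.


By Dirichlet's unit theorem:
rank = r1 + r2 - 1
= 4 + 15 - 1
= 18

18


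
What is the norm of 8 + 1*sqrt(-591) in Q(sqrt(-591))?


N(a + b*sqrt(d)) = a^2 - d*b^2
= (8)^2 - (-591)*(1)^2
= 64 + 591
= 655

655


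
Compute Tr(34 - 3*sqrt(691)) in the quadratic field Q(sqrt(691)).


Tr(a + b*sqrt(d)) = (a + b*sqrt(d)) + (a - b*sqrt(d)) = 2a
= 2 * (34)
= 68

68


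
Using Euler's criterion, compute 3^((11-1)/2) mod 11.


p = 11 is prime and the exponent is (p-1)/2 = 5, so by Euler's criterion 3^5 = (3/11) = +1 or -1 mod 11.
Compute by square-and-multiply:
  5 = 4 + 1 (binary 101)
  Repeated squaring mod 11: 3^1 = 3, 3^2 = 9, 3^4 = 4
  3^5 = 3^4 * 3^1 = 4 * 3 mod 11
    4 * 3 = 12 = 1 mod 11
  3^5 = 1 mod 11
Result 1: 3 is a quadratic residue mod 11.
3^5 mod 11 = 1

1


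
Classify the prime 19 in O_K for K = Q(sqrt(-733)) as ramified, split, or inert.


K = Q(sqrt(-733)). Since d mod 4 = 3, disc(K) = -2932.
Check p | disc: -2932 mod 19 = 13.
p does not divide disc. Compute Legendre symbol (d/p):
8^((19-1)/2) mod 19 = -1
(d/p) = -1, so p is inert: (p) stays prime with e=1, f=2, g=1.
Therefore p is inert.

inert


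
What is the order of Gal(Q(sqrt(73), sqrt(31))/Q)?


The 2 square roots of distinct primes are multiplicatively independent over Q,
so [K:Q] = 2^2 and Gal(K/Q) is isomorphic to (Z/2Z)^2.
|Gal| = 2^2 = 4

4


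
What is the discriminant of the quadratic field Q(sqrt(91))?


For K = Q(sqrt(d)) with d squarefree: disc(K) = d if d = 1 mod 4, and disc(K) = 4d if d = 2 or 3 mod 4.
Here d = 91, and d mod 4 = 3.
d = 3 mod 4, not 1 (O_K = Z[sqrt(d)]), so disc(K) = 4d = 4 * (91) = 364

364


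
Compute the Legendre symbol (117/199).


p = 199 is prime, so compute (117/199) with the reciprocity algorithm (Jacobi-symbol steps: pull out 2s via (2/n), flip via reciprocity, reduce):
  reciprocity: (117/199) -> +(199/117)
  reduce: (82/117)
  pull out 2: (2/117) = -1  (since 117 mod 8 = 5)
  reciprocity: (41/117) -> +(117/41)
  reduce: (35/41)
  reciprocity: (35/41) -> +(41/35)
  reduce: (6/35)
  pull out 2: (2/35) = -1  (since 35 mod 8 = 3)
  reciprocity: (3/35) -> -(35/3)
  reduce: (2/3)
  pull out 2: (2/3) = -1  (since 3 mod 8 = 3)
  (1/3) = 1
Product of signs = 1
(117/199) = 1

1


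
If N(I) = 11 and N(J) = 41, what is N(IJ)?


N(IJ) = N(I) * N(J)
= 11 * 41
= 451

451


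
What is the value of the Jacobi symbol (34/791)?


Compute (34/791) via quadratic reciprocity:
  pull out 2: (2/791) = +1  (since 791 mod 8 = 7)
  reciprocity: (17/791) -> +(791/17)
  reduce: (9/17)
  reciprocity: (9/17) -> +(17/9)
  reduce: (8/9)
  pull out 2: (2/9) = +1  (since 9 mod 8 = 1)
  pull out 2: (2/9) = +1  (since 9 mod 8 = 1)
  pull out 2: (2/9) = +1  (since 9 mod 8 = 1)
  (1/9) = 1
Product of signs = 1

1


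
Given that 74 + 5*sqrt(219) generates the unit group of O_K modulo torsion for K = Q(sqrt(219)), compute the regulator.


epsilon = 74 + 5*sqrt(219)
= 147.9932
R = ln(147.9932)
= 4.9972

4.9972


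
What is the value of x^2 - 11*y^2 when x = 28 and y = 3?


x^2 - d*y^2
= 28^2 - 11*3^2
= 784 - 99
= 685

685


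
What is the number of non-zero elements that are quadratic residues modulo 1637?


For prime p, the number of non-zero quadratic residues is (p-1)/2.
= (1637-1)/2
= 818

818


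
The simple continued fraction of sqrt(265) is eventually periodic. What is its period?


Run the CF algorithm for sqrt(265).
a_0 = floor(sqrt(265)) = 16; set m_0=0, q_0=1.
Recurrence: m' = q*a - m,  q' = (d - m'^2)/q,  a' = floor((a_0 + m')/q').
  step 1: m=16, q=9, a=3
  step 2: m=11, q=16, a=1
  step 3: m=5, q=15, a=1
  step 4: m=10, q=11, a=2
  step 5: m=12, q=11, a=2
  step 6: m=10, q=15, a=1
  step 7: m=5, q=16, a=1
  step 8: m=11, q=9, a=3
  step 9: m=16, q=1, a=32
a_9 = 2*a_0 = 32, so the period closes here.
sqrt(265) = [16; 3, 1, 1, 2, 2, 1, 1, 3, 32]
Period length = 9

9


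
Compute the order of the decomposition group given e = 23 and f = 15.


|D_P| = e * f
= 23 * 15
= 345

345


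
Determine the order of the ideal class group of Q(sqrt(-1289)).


K = Q(sqrt(-1289)). d mod 4 = 3, so D = disc(K) = 4d = -5156
h(K) equals the number of primitive reduced positive-definite forms (a, b, c) = a*x^2 + b*x*y + c*y^2 with b^2 - 4ac = D,
where reduced means |b| <= a <= c, with b >= 0 whenever |b| = a or a = c, and primitive means gcd(a, b, c) = 1.
Reduced forces 3a^2 <= |D| = 5156, so 1 <= a <= 41; b must have the parity of D, and c = (b^2 - D)/(4a) must be an integer >= a.
Enumerate a = 1..41, b in [-a, a]:
  a=1: (1, 0, 1289)  [1]
  a=2: (2, 2, 645)  [1]
  a=3: (3, -2, 430), (3, 2, 430)  [2]
  a=4: none
  a=5: (5, -2, 258), (5, 2, 258)  [2]
  a=6: (6, -2, 215), (6, 2, 215)  [2]
  a=7..8: none
  a=9: (9, -8, 145), (9, 8, 145)  [2]
  a=10: (10, -2, 129), (10, 2, 129)  [2]
  a=11: (11, -6, 118), (11, 6, 118)  [2]
  a=12..14: none
  a=15: (15, -8, 87), (15, -2, 86), (15, 2, 86), (15, 8, 87)  [4]
  a=16..17: none
  a=18: (18, -10, 73), (18, 10, 73)  [2]
  a=19..21: none
  a=22: (22, -6, 59), (22, 6, 59)  [2]
  a=23..24: none
  a=25: (25, -12, 53), (25, 12, 53)  [2]
  a=26: none
  a=27: (27, -26, 54), (27, 26, 54)  [2]
  a=28: none
  a=29: (29, -8, 45), (29, 8, 45)  [2]
  a=30: (30, -22, 47), (30, -2, 43), (30, 2, 43), (30, 22, 47)  [4]
  a=31..32: none
  a=33: (33, -28, 45), (33, -16, 41), (33, 16, 41), (33, 28, 45)  [4]
  a=34..41: none
Total reduced forms: 1 + 1 + 2 + 2 + 2 + 2 + 2 + 2 + 4 + 2 + 2 + 2 + 2 + 2 + 4 + 4 = 36
h = 36

36


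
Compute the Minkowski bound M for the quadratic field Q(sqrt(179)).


d = 179, d mod 4 = 3, so disc(K) = 4d = 716; |disc(K)| = 716
Real quadratic field, so n = 2, s = r2 = 0, r1 = 2
M = (n!/n^n) * (4/pi)^s * sqrt(|disc(K)|) = (2!/2^2) * (4/pi)^0 * sqrt(716)
= 0.5 * 1.000000 * 26.758176
= 13.3791

13.3791


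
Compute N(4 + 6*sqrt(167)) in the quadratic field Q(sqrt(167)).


N(a + b*sqrt(d)) = a^2 - d*b^2
= (4)^2 - (167)*(6)^2
= 16 - 6012
= -5996

-5996


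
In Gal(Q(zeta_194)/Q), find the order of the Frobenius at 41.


The Frobenius at p in Gal(Q(zeta_n)/Q) = (Z/nZ)* is the class of p, so its order is ord_194(41), the smallest k >= 1 with 41^k = 1 mod 194.
n = 194 = 2 * 97, phi(194) = 96; the order divides phi(n).
Divisors of 96: 1, 2, 3, 4, 6, 8, 12, 16, 24, 32, 48, 96
Repeated squaring mod 194: 41^1 = 41, 41^2 = 129, 41^4 = 151, 41^8 = 103, 41^16 = 133, 41^32 = 35, 41^64 = 61
Test divisors in increasing order:
  k=1: 41^1 = 41 mod 194
  k=2: 41^2 = 129 mod 194
  k=3: 41^3 = 129 * 41 = 51 mod 194
  k=4: 41^4 = 151 mod 194
  k=6: 41^6 = 151 * 129 = 79 mod 194
  k=8: 41^8 = 103 mod 194
  k=12: 41^12 = 103 * 151 = 33 mod 194
  k=16: 41^16 = 133 mod 194
  k=24: 41^24 = 133 * 103 = 119 mod 194
  k=32: 41^32 = 35 mod 194
  k=48: 41^48 = 35 * 133 = 193 mod 194
  k=96: 41^96 = 61 * 35 = 1 mod 194  <- first divisor giving 1
Order = 96

96


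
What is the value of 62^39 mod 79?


p = 79 is prime and the exponent is (p-1)/2 = 39, so by Euler's criterion 62^39 = (62/79) = +1 or -1 mod 79.
Compute by square-and-multiply:
  39 = 32 + 4 + 2 + 1 (binary 100111)
  Repeated squaring mod 79: 62^1 = 62, 62^2 = 52, 62^4 = 18, 62^8 = 8, 62^16 = 64, 62^32 = 67
  62^39 = 62^32 * 62^4 * 62^2 * 62^1 = 67 * 18 * 52 * 62 mod 79
    67 * 18 = 1206 = 21 mod 79
    21 * 52 = 1092 = 65 mod 79
    65 * 62 = 4030 = 1 mod 79
  62^39 = 1 mod 79
Result 1: 62 is a quadratic residue mod 79.
62^39 mod 79 = 1

1


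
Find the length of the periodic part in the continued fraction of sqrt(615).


Run the CF algorithm for sqrt(615).
a_0 = floor(sqrt(615)) = 24; set m_0=0, q_0=1.
Recurrence: m' = q*a - m,  q' = (d - m'^2)/q,  a' = floor((a_0 + m')/q').
  step 1: m=24, q=39, a=1
  step 2: m=15, q=10, a=3
  step 3: m=15, q=39, a=1
  step 4: m=24, q=1, a=48
a_4 = 2*a_0 = 48, so the period closes here.
sqrt(615) = [24; 1, 3, 1, 48]
Period length = 4

4


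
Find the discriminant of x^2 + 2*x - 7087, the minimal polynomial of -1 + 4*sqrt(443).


The element -1 + 4*sqrt(443) has minimal polynomial:
x^2 + 2*x - 7087
Discriminant = (2)^2 - 4*(-7087)
= 4 + 28348
= 28352

28352


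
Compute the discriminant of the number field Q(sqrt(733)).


For K = Q(sqrt(d)) with d squarefree: disc(K) = d if d = 1 mod 4, and disc(K) = 4d if d = 2 or 3 mod 4.
Here d = 733, and d mod 4 = 1.
d = 1 mod 4 (O_K = Z[(1+sqrt(d))/2]), so disc(K) = d = 733

733


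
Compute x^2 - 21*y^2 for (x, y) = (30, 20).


x^2 - d*y^2
= 30^2 - 21*20^2
= 900 - 8400
= -7500

-7500


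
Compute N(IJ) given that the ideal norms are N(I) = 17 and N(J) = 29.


N(IJ) = N(I) * N(J)
= 17 * 29
= 493

493


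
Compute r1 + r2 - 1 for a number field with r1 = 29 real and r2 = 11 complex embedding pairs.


By Dirichlet's unit theorem:
rank = r1 + r2 - 1
= 29 + 11 - 1
= 39

39


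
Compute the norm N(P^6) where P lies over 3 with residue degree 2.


N(P^a) = p^(a*f)
= 3^(6*2)
= 3^12
= 531441

531441


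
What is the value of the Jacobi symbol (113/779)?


Compute (113/779) via quadratic reciprocity:
  reciprocity: (113/779) -> +(779/113)
  reduce: (101/113)
  reciprocity: (101/113) -> +(113/101)
  reduce: (12/101)
  pull out 2: (2/101) = -1  (since 101 mod 8 = 5)
  pull out 2: (2/101) = -1  (since 101 mod 8 = 5)
  reciprocity: (3/101) -> +(101/3)
  reduce: (2/3)
  pull out 2: (2/3) = -1  (since 3 mod 8 = 3)
  (1/3) = 1
Product of signs = -1

-1


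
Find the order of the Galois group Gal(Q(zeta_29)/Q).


|Gal(Q(zeta_29)/Q)| = phi(29)
= 28

28


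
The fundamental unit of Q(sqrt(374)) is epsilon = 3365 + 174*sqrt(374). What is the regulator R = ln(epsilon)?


epsilon = 3365 + 174*sqrt(374)
= 6729.9999
R = ln(6729.9999)
= 8.8143

8.8143


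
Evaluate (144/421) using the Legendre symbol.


p = 421 is prime, so compute (144/421) with the reciprocity algorithm (Jacobi-symbol steps: pull out 2s via (2/n), flip via reciprocity, reduce):
  pull out 2: (2/421) = -1  (since 421 mod 8 = 5)
  pull out 2: (2/421) = -1  (since 421 mod 8 = 5)
  pull out 2: (2/421) = -1  (since 421 mod 8 = 5)
  pull out 2: (2/421) = -1  (since 421 mod 8 = 5)
  reciprocity: (9/421) -> +(421/9)
  reduce: (7/9)
  reciprocity: (7/9) -> +(9/7)
  reduce: (2/7)
  pull out 2: (2/7) = +1  (since 7 mod 8 = 7)
  (1/7) = 1
Product of signs = 1
(144/421) = 1

1


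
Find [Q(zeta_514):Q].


The degree equals Euler's totient phi(514).
514 = 2 * 257
phi(514) = 256

256


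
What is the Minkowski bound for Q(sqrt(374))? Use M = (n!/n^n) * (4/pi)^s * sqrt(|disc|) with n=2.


d = 374, d mod 4 = 2, so disc(K) = 4d = 1496; |disc(K)| = 1496
Real quadratic field, so n = 2, s = r2 = 0, r1 = 2
M = (n!/n^n) * (4/pi)^s * sqrt(|disc(K)|) = (2!/2^2) * (4/pi)^0 * sqrt(1496)
= 0.5 * 1.000000 * 38.678159
= 19.3391

19.3391


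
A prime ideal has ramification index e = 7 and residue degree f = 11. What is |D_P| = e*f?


|D_P| = e * f
= 7 * 11
= 77

77


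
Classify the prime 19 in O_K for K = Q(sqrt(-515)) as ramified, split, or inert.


K = Q(sqrt(-515)). Since d mod 4 = 1, disc(K) = -515.
Check p | disc: -515 mod 19 = 17.
p does not divide disc. Compute Legendre symbol (d/p):
17^((19-1)/2) mod 19 = 1
(d/p) = 1, so p splits: (p) = P*P' with e=1, f=1, g=2.
Therefore p is split.

split


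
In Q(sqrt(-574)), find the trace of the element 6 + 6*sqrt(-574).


Tr(a + b*sqrt(d)) = (a + b*sqrt(d)) + (a - b*sqrt(d)) = 2a
= 2 * (6)
= 12

12


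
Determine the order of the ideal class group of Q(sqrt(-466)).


K = Q(sqrt(-466)). d mod 4 = 2, so D = disc(K) = 4d = -1864
h(K) equals the number of primitive reduced positive-definite forms (a, b, c) = a*x^2 + b*x*y + c*y^2 with b^2 - 4ac = D,
where reduced means |b| <= a <= c, with b >= 0 whenever |b| = a or a = c, and primitive means gcd(a, b, c) = 1.
Reduced forces 3a^2 <= |D| = 1864, so 1 <= a <= 24; b must have the parity of D, and c = (b^2 - D)/(4a) must be an integer >= a.
Enumerate a = 1..24, b in [-a, a]:
  a=1: (1, 0, 466)  [1]
  a=2: (2, 0, 233)  [1]
  a=3..4: none
  a=5: (5, -4, 94), (5, 4, 94)  [2]
  a=6..9: none
  a=10: (10, -4, 47), (10, 4, 47)  [2]
  a=11..18: none
  a=19: (19, -6, 25), (19, 6, 25)  [2]
  a=20..24: none
Total reduced forms: 1 + 1 + 2 + 2 + 2 = 8
h = 8

8


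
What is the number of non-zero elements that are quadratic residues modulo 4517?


For prime p, the number of non-zero quadratic residues is (p-1)/2.
= (4517-1)/2
= 2258

2258


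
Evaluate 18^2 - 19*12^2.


x^2 - d*y^2
= 18^2 - 19*12^2
= 324 - 2736
= -2412

-2412


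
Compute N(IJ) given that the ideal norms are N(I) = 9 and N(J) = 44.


N(IJ) = N(I) * N(J)
= 9 * 44
= 396

396


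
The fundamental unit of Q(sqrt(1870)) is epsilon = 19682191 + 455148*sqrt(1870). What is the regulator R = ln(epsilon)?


epsilon = 19682191 + 455148*sqrt(1870)
= 3.9364e+07
R = ln(3.9364e+07)
= 17.4884

17.4884


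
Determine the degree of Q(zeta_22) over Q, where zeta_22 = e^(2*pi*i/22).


The degree equals Euler's totient phi(22).
22 = 2 * 11
phi(22) = 10

10


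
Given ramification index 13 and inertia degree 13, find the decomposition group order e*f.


|D_P| = e * f
= 13 * 13
= 169

169


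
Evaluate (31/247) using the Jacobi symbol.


Compute (31/247) via quadratic reciprocity:
  reciprocity: (31/247) -> -(247/31)
  reduce: (30/31)
  pull out 2: (2/31) = +1  (since 31 mod 8 = 7)
  reciprocity: (15/31) -> -(31/15)
  reduce: (1/15)
  (1/15) = 1
Product of signs = 1

1


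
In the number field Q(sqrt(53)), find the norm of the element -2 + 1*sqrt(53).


N(a + b*sqrt(d)) = a^2 - d*b^2
= (-2)^2 - (53)*(1)^2
= 4 - 53
= -49

-49


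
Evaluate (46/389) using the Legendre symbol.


p = 389 is prime, so compute (46/389) with the reciprocity algorithm (Jacobi-symbol steps: pull out 2s via (2/n), flip via reciprocity, reduce):
  pull out 2: (2/389) = -1  (since 389 mod 8 = 5)
  reciprocity: (23/389) -> +(389/23)
  reduce: (21/23)
  reciprocity: (21/23) -> +(23/21)
  reduce: (2/21)
  pull out 2: (2/21) = -1  (since 21 mod 8 = 5)
  (1/21) = 1
Product of signs = 1
(46/389) = 1

1


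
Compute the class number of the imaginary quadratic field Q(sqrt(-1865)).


K = Q(sqrt(-1865)). d mod 4 = 3, so D = disc(K) = 4d = -7460
h(K) equals the number of primitive reduced positive-definite forms (a, b, c) = a*x^2 + b*x*y + c*y^2 with b^2 - 4ac = D,
where reduced means |b| <= a <= c, with b >= 0 whenever |b| = a or a = c, and primitive means gcd(a, b, c) = 1.
Reduced forces 3a^2 <= |D| = 7460, so 1 <= a <= 49; b must have the parity of D, and c = (b^2 - D)/(4a) must be an integer >= a.
Enumerate a = 1..49, b in [-a, a]:
  a=1: (1, 0, 1865)  [1]
  a=2: (2, 2, 933)  [1]
  a=3: (3, -2, 622), (3, 2, 622)  [2]
  a=4: none
  a=5: (5, 0, 373)  [1]
  a=6: (6, -2, 311), (6, 2, 311)  [2]
  a=7: (7, -4, 267), (7, 4, 267)  [2]
  a=8: none
  a=9: (9, -8, 209), (9, 8, 209)  [2]
  a=10: (10, 10, 189)  [1]
  a=11: (11, -8, 171), (11, 8, 171)  [2]
  a=12..13: none
  a=14: (14, -10, 135), (14, 10, 135)  [2]
  a=15: (15, -10, 126), (15, 10, 126)  [2]
  a=16..17: none
  a=18: (18, -10, 105), (18, 10, 105)  [2]
  a=19: (19, -8, 99), (19, 8, 99)  [2]
  a=20: none
  a=21: (21, -10, 90), (21, -4, 89), (21, 4, 89), (21, 10, 90)  [4]
  a=22: (22, -14, 87), (22, 14, 87)  [2]
  a=23..26: none
  a=27: (27, -10, 70), (27, 10, 70)  [2]
  a=28: none
  a=29: (29, -14, 66), (29, 14, 66)  [2]
  a=30: (30, -10, 63), (30, 10, 63)  [2]
  a=31..32: none
  a=33: (33, -14, 58), (33, -8, 57), (33, 8, 57), (33, 14, 58)  [4]
  a=34: none
  a=35: (35, -10, 54), (35, 10, 54)  [2]
  a=36..37: none
  a=38: (38, -30, 55), (38, 30, 55)  [2]
  a=39..40: none
  a=41: (41, -24, 49), (41, 24, 49)  [2]
  a=42: (42, -38, 53), (42, -10, 45), (42, 10, 45), (42, 38, 53)  [4]
  a=43..49: none
Total reduced forms: 1 + 1 + 2 + 1 + 2 + 2 + 2 + 1 + 2 + 2 + 2 + 2 + 2 + 4 + 2 + 2 + 2 + 2 + 4 + 2 + 2 + 2 + 4 = 48
h = 48

48


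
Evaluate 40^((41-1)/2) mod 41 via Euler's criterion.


p = 41 is prime and the exponent is (p-1)/2 = 20, so by Euler's criterion 40^20 = (40/41) = +1 or -1 mod 41.
Compute by square-and-multiply:
  20 = 16 + 4 (binary 10100)
  Repeated squaring mod 41: 40^1 = 40, 40^2 = 1, 40^4 = 1, 40^8 = 1, 40^16 = 1
  40^20 = 40^16 * 40^4 = 1 * 1 mod 41
    1 * 1 = 1 = 1 mod 41
  40^20 = 1 mod 41
Result 1: 40 is a quadratic residue mod 41.
40^20 mod 41 = 1

1


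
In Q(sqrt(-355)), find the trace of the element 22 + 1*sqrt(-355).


Tr(a + b*sqrt(d)) = (a + b*sqrt(d)) + (a - b*sqrt(d)) = 2a
= 2 * (22)
= 44

44


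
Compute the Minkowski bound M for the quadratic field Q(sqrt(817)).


d = 817, d mod 4 = 1, so disc(K) = d = 817; |disc(K)| = 817
Real quadratic field, so n = 2, s = r2 = 0, r1 = 2
M = (n!/n^n) * (4/pi)^s * sqrt(|disc(K)|) = (2!/2^2) * (4/pi)^0 * sqrt(817)
= 0.5 * 1.000000 * 28.583212
= 14.2916

14.2916


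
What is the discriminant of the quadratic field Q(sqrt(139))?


For K = Q(sqrt(d)) with d squarefree: disc(K) = d if d = 1 mod 4, and disc(K) = 4d if d = 2 or 3 mod 4.
Here d = 139, and d mod 4 = 3.
d = 3 mod 4, not 1 (O_K = Z[sqrt(d)]), so disc(K) = 4d = 4 * (139) = 556

556


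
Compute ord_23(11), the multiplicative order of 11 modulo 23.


We want ord_23(11), the smallest k >= 1 with 11^k = 1 mod 23.
n = 23 = 23, phi(23) = 22; the order divides phi(n).
Divisors of 22: 1, 2, 11, 22
Repeated squaring mod 23: 11^1 = 11, 11^2 = 6, 11^4 = 13, 11^8 = 8, 11^16 = 18
Test divisors in increasing order:
  k=1: 11^1 = 11 mod 23
  k=2: 11^2 = 6 mod 23
  k=11: 11^11 = 8 * 6 * 11 = 22 mod 23
  k=22: 11^22 = 18 * 13 * 6 = 1 mod 23  <- first divisor giving 1
Order = 22

22


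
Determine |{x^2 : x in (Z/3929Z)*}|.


For prime p, the number of non-zero quadratic residues is (p-1)/2.
= (3929-1)/2
= 1964

1964


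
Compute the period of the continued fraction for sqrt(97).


Run the CF algorithm for sqrt(97).
a_0 = floor(sqrt(97)) = 9; set m_0=0, q_0=1.
Recurrence: m' = q*a - m,  q' = (d - m'^2)/q,  a' = floor((a_0 + m')/q').
  step 1: m=9, q=16, a=1
  step 2: m=7, q=3, a=5
  step 3: m=8, q=11, a=1
  step 4: m=3, q=8, a=1
  step 5: m=5, q=9, a=1
  step 6: m=4, q=9, a=1
  step 7: m=5, q=8, a=1
  step 8: m=3, q=11, a=1
  step 9: m=8, q=3, a=5
  step 10: m=7, q=16, a=1
  step 11: m=9, q=1, a=18
a_11 = 2*a_0 = 18, so the period closes here.
sqrt(97) = [9; 1, 5, 1, 1, 1, 1, 1, 1, 5, 1, 18]
Period length = 11

11


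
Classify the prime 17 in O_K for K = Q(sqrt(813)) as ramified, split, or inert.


K = Q(sqrt(813)). Since d mod 4 = 1, disc(K) = 813.
Check p | disc: 813 mod 17 = 14.
p does not divide disc. Compute Legendre symbol (d/p):
14^((17-1)/2) mod 17 = -1
(d/p) = -1, so p is inert: (p) stays prime with e=1, f=2, g=1.
Therefore p is inert.

inert


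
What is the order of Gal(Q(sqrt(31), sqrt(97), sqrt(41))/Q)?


The 3 square roots of distinct primes are multiplicatively independent over Q,
so [K:Q] = 2^3 and Gal(K/Q) is isomorphic to (Z/2Z)^3.
|Gal| = 2^3 = 8

8


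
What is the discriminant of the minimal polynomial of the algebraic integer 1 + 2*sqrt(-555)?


The element 1 + 2*sqrt(-555) has minimal polynomial:
x^2 - 2*x + 2221
Discriminant = (-2)^2 - 4*(2221)
= 4 - 8884
= -8880

-8880


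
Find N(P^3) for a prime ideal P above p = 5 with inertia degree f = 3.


N(P^a) = p^(a*f)
= 5^(3*3)
= 5^9
= 1953125

1953125


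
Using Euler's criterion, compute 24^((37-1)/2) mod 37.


p = 37 is prime and the exponent is (p-1)/2 = 18, so by Euler's criterion 24^18 = (24/37) = +1 or -1 mod 37.
Compute by square-and-multiply:
  18 = 16 + 2 (binary 10010)
  Repeated squaring mod 37: 24^1 = 24, 24^2 = 21, 24^4 = 34, 24^8 = 9, 24^16 = 7
  24^18 = 24^16 * 24^2 = 7 * 21 mod 37
    7 * 21 = 147 = 36 mod 37
  24^18 = 36 mod 37
Result 36 = p - 1 = -1 mod 37: 24 is a quadratic non-residue mod 37. As a residue in [0, p-1] the value is 36.
24^18 mod 37 = 36

36


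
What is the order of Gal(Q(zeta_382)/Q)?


|Gal(Q(zeta_382)/Q)| = phi(382)
= 190

190


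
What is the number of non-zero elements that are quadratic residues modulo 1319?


For prime p, the number of non-zero quadratic residues is (p-1)/2.
= (1319-1)/2
= 659

659


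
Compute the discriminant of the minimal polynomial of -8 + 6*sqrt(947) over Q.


The element -8 + 6*sqrt(947) has minimal polynomial:
x^2 + 16*x - 34028
Discriminant = (16)^2 - 4*(-34028)
= 256 + 136112
= 136368

136368


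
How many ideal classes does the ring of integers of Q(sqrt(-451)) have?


K = Q(sqrt(-451)). d mod 4 = 1, so D = disc(K) = d = -451
h(K) equals the number of primitive reduced positive-definite forms (a, b, c) = a*x^2 + b*x*y + c*y^2 with b^2 - 4ac = D,
where reduced means |b| <= a <= c, with b >= 0 whenever |b| = a or a = c, and primitive means gcd(a, b, c) = 1.
Reduced forces 3a^2 <= |D| = 451, so 1 <= a <= 12; b must have the parity of D, and c = (b^2 - D)/(4a) must be an integer >= a.
Enumerate a = 1..12, b in [-a, a]:
  a=1: (1, 1, 113)  [1]
  a=2..4: none
  a=5: (5, -3, 23), (5, 3, 23)  [2]
  a=6: none
  a=7: (7, -5, 17), (7, 5, 17)  [2]
  a=8..10: none
  a=11: (11, 11, 13)  [1]
  a=12: none
Total reduced forms: 1 + 2 + 2 + 1 = 6
h = 6

6


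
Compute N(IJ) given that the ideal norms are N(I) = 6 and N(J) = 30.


N(IJ) = N(I) * N(J)
= 6 * 30
= 180

180


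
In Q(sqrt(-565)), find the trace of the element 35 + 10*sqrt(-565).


Tr(a + b*sqrt(d)) = (a + b*sqrt(d)) + (a - b*sqrt(d)) = 2a
= 2 * (35)
= 70

70


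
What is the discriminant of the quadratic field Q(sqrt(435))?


For K = Q(sqrt(d)) with d squarefree: disc(K) = d if d = 1 mod 4, and disc(K) = 4d if d = 2 or 3 mod 4.
Here d = 435, and d mod 4 = 3.
d = 3 mod 4, not 1 (O_K = Z[sqrt(d)]), so disc(K) = 4d = 4 * (435) = 1740

1740


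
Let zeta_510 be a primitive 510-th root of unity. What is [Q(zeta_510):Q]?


The degree equals Euler's totient phi(510).
510 = 2 * 3 * 5 * 17
phi(510) = 128

128


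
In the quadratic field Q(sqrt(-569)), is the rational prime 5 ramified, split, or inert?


K = Q(sqrt(-569)). Since d mod 4 = 3, disc(K) = -2276.
Check p | disc: -2276 mod 5 = 4.
p does not divide disc. Compute Legendre symbol (d/p):
1^((5-1)/2) mod 5 = 1
(d/p) = 1, so p splits: (p) = P*P' with e=1, f=1, g=2.
Therefore p is split.

split


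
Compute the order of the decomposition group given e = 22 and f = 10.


|D_P| = e * f
= 22 * 10
= 220

220


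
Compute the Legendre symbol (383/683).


p = 683 is prime, so compute (383/683) with the reciprocity algorithm (Jacobi-symbol steps: pull out 2s via (2/n), flip via reciprocity, reduce):
  reciprocity: (383/683) -> -(683/383)
  reduce: (300/383)
  pull out 2: (2/383) = +1  (since 383 mod 8 = 7)
  pull out 2: (2/383) = +1  (since 383 mod 8 = 7)
  reciprocity: (75/383) -> -(383/75)
  reduce: (8/75)
  pull out 2: (2/75) = -1  (since 75 mod 8 = 3)
  pull out 2: (2/75) = -1  (since 75 mod 8 = 3)
  pull out 2: (2/75) = -1  (since 75 mod 8 = 3)
  (1/75) = 1
Product of signs = -1
(383/683) = -1

-1
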